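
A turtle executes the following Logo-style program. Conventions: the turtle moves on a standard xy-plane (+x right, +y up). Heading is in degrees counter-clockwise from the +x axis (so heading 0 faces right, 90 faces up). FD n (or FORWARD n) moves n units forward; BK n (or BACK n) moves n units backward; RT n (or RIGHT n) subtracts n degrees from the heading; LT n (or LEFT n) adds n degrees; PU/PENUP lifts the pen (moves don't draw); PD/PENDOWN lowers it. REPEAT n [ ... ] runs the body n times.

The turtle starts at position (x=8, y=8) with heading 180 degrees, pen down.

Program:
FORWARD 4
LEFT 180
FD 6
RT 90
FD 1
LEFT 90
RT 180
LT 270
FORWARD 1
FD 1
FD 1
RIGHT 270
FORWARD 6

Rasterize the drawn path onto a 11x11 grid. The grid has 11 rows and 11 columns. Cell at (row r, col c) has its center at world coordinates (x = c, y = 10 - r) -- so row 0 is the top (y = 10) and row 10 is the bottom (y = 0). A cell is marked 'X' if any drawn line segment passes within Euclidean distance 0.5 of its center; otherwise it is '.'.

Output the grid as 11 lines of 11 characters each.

Segment 0: (8,8) -> (4,8)
Segment 1: (4,8) -> (10,8)
Segment 2: (10,8) -> (10,7)
Segment 3: (10,7) -> (10,8)
Segment 4: (10,8) -> (10,9)
Segment 5: (10,9) -> (10,10)
Segment 6: (10,10) -> (4,10)

Answer: ....XXXXXXX
..........X
....XXXXXXX
..........X
...........
...........
...........
...........
...........
...........
...........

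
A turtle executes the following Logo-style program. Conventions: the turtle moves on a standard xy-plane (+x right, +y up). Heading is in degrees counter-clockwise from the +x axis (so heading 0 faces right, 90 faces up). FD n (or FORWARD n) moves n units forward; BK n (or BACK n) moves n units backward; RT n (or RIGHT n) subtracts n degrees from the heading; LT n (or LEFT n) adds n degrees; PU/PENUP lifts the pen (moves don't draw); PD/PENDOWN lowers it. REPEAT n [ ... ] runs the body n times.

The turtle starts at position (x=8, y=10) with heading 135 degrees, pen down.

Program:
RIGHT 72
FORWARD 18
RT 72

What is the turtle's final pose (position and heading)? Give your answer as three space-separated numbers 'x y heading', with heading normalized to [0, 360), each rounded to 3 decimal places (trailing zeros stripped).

Answer: 16.172 26.038 351

Derivation:
Executing turtle program step by step:
Start: pos=(8,10), heading=135, pen down
RT 72: heading 135 -> 63
FD 18: (8,10) -> (16.172,26.038) [heading=63, draw]
RT 72: heading 63 -> 351
Final: pos=(16.172,26.038), heading=351, 1 segment(s) drawn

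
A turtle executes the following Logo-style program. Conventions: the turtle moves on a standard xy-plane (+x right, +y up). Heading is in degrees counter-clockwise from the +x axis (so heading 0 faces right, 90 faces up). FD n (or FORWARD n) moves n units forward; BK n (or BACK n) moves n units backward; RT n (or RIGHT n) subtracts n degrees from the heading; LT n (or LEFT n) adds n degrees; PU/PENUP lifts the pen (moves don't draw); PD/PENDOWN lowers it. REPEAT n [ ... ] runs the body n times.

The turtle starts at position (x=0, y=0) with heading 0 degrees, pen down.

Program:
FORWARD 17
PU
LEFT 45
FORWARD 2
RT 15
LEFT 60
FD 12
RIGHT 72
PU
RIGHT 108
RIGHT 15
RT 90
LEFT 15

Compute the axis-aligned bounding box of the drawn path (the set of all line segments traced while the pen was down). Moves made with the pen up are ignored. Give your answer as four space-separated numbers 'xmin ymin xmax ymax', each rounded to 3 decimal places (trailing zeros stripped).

Answer: 0 0 17 0

Derivation:
Executing turtle program step by step:
Start: pos=(0,0), heading=0, pen down
FD 17: (0,0) -> (17,0) [heading=0, draw]
PU: pen up
LT 45: heading 0 -> 45
FD 2: (17,0) -> (18.414,1.414) [heading=45, move]
RT 15: heading 45 -> 30
LT 60: heading 30 -> 90
FD 12: (18.414,1.414) -> (18.414,13.414) [heading=90, move]
RT 72: heading 90 -> 18
PU: pen up
RT 108: heading 18 -> 270
RT 15: heading 270 -> 255
RT 90: heading 255 -> 165
LT 15: heading 165 -> 180
Final: pos=(18.414,13.414), heading=180, 1 segment(s) drawn

Segment endpoints: x in {0, 17}, y in {0}
xmin=0, ymin=0, xmax=17, ymax=0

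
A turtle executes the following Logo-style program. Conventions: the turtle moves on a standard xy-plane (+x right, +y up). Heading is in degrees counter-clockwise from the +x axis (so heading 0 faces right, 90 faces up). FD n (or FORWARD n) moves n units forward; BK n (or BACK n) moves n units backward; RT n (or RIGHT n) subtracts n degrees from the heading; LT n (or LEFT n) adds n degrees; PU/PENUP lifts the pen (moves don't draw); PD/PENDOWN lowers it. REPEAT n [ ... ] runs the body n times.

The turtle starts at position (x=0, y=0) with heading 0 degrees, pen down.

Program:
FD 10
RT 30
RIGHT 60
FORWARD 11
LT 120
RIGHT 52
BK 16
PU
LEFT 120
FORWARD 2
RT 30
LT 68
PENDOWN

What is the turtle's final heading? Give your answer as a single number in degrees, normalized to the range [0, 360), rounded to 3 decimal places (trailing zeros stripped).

Executing turtle program step by step:
Start: pos=(0,0), heading=0, pen down
FD 10: (0,0) -> (10,0) [heading=0, draw]
RT 30: heading 0 -> 330
RT 60: heading 330 -> 270
FD 11: (10,0) -> (10,-11) [heading=270, draw]
LT 120: heading 270 -> 30
RT 52: heading 30 -> 338
BK 16: (10,-11) -> (-4.835,-5.006) [heading=338, draw]
PU: pen up
LT 120: heading 338 -> 98
FD 2: (-4.835,-5.006) -> (-5.113,-3.026) [heading=98, move]
RT 30: heading 98 -> 68
LT 68: heading 68 -> 136
PD: pen down
Final: pos=(-5.113,-3.026), heading=136, 3 segment(s) drawn

Answer: 136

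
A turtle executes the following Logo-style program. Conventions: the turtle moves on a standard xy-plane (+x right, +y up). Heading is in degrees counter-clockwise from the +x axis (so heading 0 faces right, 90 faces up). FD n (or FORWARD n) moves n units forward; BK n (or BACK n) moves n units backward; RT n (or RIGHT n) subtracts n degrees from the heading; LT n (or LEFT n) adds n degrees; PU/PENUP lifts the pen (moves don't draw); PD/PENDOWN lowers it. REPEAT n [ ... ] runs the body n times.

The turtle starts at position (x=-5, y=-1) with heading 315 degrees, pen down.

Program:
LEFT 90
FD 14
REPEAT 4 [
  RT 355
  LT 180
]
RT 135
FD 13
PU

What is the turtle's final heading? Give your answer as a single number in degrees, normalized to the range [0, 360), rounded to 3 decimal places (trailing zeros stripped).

Executing turtle program step by step:
Start: pos=(-5,-1), heading=315, pen down
LT 90: heading 315 -> 45
FD 14: (-5,-1) -> (4.899,8.899) [heading=45, draw]
REPEAT 4 [
  -- iteration 1/4 --
  RT 355: heading 45 -> 50
  LT 180: heading 50 -> 230
  -- iteration 2/4 --
  RT 355: heading 230 -> 235
  LT 180: heading 235 -> 55
  -- iteration 3/4 --
  RT 355: heading 55 -> 60
  LT 180: heading 60 -> 240
  -- iteration 4/4 --
  RT 355: heading 240 -> 245
  LT 180: heading 245 -> 65
]
RT 135: heading 65 -> 290
FD 13: (4.899,8.899) -> (9.346,-3.317) [heading=290, draw]
PU: pen up
Final: pos=(9.346,-3.317), heading=290, 2 segment(s) drawn

Answer: 290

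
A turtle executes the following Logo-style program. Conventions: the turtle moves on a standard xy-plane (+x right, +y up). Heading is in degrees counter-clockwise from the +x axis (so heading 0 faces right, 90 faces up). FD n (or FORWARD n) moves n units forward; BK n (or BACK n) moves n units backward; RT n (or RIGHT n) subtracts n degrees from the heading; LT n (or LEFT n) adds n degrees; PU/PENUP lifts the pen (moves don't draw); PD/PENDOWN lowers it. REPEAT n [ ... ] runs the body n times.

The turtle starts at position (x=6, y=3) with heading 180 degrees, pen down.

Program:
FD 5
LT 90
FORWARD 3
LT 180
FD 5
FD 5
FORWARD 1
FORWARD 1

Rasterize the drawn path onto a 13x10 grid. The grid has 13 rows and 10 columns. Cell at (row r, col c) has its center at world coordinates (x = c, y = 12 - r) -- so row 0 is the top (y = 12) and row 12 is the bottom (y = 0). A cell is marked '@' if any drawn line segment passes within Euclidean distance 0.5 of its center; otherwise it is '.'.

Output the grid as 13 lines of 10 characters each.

Answer: .@........
.@........
.@........
.@........
.@........
.@........
.@........
.@........
.@........
.@@@@@@...
.@........
.@........
.@........

Derivation:
Segment 0: (6,3) -> (1,3)
Segment 1: (1,3) -> (1,0)
Segment 2: (1,0) -> (1,5)
Segment 3: (1,5) -> (1,10)
Segment 4: (1,10) -> (1,11)
Segment 5: (1,11) -> (1,12)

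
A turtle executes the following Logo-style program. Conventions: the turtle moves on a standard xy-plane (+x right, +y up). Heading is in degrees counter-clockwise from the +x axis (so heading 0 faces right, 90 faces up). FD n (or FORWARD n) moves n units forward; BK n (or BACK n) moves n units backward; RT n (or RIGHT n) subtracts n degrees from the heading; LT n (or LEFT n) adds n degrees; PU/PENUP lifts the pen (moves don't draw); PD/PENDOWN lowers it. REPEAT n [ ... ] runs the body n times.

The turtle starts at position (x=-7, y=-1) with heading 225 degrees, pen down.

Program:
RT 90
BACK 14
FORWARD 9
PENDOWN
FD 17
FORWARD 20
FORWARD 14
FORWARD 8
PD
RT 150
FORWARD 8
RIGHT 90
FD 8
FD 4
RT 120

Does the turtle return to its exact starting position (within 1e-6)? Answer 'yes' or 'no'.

Answer: no

Derivation:
Executing turtle program step by step:
Start: pos=(-7,-1), heading=225, pen down
RT 90: heading 225 -> 135
BK 14: (-7,-1) -> (2.899,-10.899) [heading=135, draw]
FD 9: (2.899,-10.899) -> (-3.464,-4.536) [heading=135, draw]
PD: pen down
FD 17: (-3.464,-4.536) -> (-15.485,7.485) [heading=135, draw]
FD 20: (-15.485,7.485) -> (-29.627,21.627) [heading=135, draw]
FD 14: (-29.627,21.627) -> (-39.527,31.527) [heading=135, draw]
FD 8: (-39.527,31.527) -> (-45.184,37.184) [heading=135, draw]
PD: pen down
RT 150: heading 135 -> 345
FD 8: (-45.184,37.184) -> (-37.456,35.113) [heading=345, draw]
RT 90: heading 345 -> 255
FD 8: (-37.456,35.113) -> (-39.527,27.386) [heading=255, draw]
FD 4: (-39.527,27.386) -> (-40.562,23.522) [heading=255, draw]
RT 120: heading 255 -> 135
Final: pos=(-40.562,23.522), heading=135, 9 segment(s) drawn

Start position: (-7, -1)
Final position: (-40.562, 23.522)
Distance = 41.566; >= 1e-6 -> NOT closed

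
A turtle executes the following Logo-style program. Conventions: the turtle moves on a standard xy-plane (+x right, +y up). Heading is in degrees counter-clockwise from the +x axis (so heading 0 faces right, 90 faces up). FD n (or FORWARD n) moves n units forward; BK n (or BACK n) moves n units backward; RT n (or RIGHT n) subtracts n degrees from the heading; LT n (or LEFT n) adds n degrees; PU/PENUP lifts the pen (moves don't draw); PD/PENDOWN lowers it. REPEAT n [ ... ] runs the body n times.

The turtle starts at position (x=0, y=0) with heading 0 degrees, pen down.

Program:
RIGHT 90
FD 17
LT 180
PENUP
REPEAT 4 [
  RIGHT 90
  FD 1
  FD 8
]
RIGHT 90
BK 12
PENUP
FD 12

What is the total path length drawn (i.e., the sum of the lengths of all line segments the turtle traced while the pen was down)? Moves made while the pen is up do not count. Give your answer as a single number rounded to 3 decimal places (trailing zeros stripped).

Answer: 17

Derivation:
Executing turtle program step by step:
Start: pos=(0,0), heading=0, pen down
RT 90: heading 0 -> 270
FD 17: (0,0) -> (0,-17) [heading=270, draw]
LT 180: heading 270 -> 90
PU: pen up
REPEAT 4 [
  -- iteration 1/4 --
  RT 90: heading 90 -> 0
  FD 1: (0,-17) -> (1,-17) [heading=0, move]
  FD 8: (1,-17) -> (9,-17) [heading=0, move]
  -- iteration 2/4 --
  RT 90: heading 0 -> 270
  FD 1: (9,-17) -> (9,-18) [heading=270, move]
  FD 8: (9,-18) -> (9,-26) [heading=270, move]
  -- iteration 3/4 --
  RT 90: heading 270 -> 180
  FD 1: (9,-26) -> (8,-26) [heading=180, move]
  FD 8: (8,-26) -> (0,-26) [heading=180, move]
  -- iteration 4/4 --
  RT 90: heading 180 -> 90
  FD 1: (0,-26) -> (0,-25) [heading=90, move]
  FD 8: (0,-25) -> (0,-17) [heading=90, move]
]
RT 90: heading 90 -> 0
BK 12: (0,-17) -> (-12,-17) [heading=0, move]
PU: pen up
FD 12: (-12,-17) -> (0,-17) [heading=0, move]
Final: pos=(0,-17), heading=0, 1 segment(s) drawn

Segment lengths:
  seg 1: (0,0) -> (0,-17), length = 17
Total = 17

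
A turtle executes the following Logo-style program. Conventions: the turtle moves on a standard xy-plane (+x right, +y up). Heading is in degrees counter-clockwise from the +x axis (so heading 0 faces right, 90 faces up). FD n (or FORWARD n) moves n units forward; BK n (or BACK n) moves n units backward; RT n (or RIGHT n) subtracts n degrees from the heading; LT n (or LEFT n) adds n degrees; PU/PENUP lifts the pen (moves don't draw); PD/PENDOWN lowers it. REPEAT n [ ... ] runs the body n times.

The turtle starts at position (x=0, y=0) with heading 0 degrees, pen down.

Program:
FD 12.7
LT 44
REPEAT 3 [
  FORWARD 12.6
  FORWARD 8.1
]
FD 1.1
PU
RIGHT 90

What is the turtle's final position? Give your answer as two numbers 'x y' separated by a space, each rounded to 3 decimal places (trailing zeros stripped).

Answer: 58.162 43.902

Derivation:
Executing turtle program step by step:
Start: pos=(0,0), heading=0, pen down
FD 12.7: (0,0) -> (12.7,0) [heading=0, draw]
LT 44: heading 0 -> 44
REPEAT 3 [
  -- iteration 1/3 --
  FD 12.6: (12.7,0) -> (21.764,8.753) [heading=44, draw]
  FD 8.1: (21.764,8.753) -> (27.59,14.379) [heading=44, draw]
  -- iteration 2/3 --
  FD 12.6: (27.59,14.379) -> (36.654,23.132) [heading=44, draw]
  FD 8.1: (36.654,23.132) -> (42.481,28.759) [heading=44, draw]
  -- iteration 3/3 --
  FD 12.6: (42.481,28.759) -> (51.544,37.512) [heading=44, draw]
  FD 8.1: (51.544,37.512) -> (57.371,43.138) [heading=44, draw]
]
FD 1.1: (57.371,43.138) -> (58.162,43.902) [heading=44, draw]
PU: pen up
RT 90: heading 44 -> 314
Final: pos=(58.162,43.902), heading=314, 8 segment(s) drawn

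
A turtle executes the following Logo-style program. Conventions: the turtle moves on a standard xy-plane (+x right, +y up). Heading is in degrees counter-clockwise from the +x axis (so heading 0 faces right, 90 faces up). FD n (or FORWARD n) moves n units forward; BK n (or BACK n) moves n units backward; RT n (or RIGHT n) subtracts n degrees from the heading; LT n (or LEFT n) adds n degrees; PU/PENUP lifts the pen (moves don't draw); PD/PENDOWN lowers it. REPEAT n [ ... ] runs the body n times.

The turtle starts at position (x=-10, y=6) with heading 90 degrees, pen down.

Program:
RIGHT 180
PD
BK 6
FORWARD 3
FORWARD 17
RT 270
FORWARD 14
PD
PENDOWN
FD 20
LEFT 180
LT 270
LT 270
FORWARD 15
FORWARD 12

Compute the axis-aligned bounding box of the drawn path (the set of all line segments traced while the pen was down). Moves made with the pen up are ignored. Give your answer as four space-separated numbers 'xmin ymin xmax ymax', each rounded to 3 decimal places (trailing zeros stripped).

Answer: -10 -8 51 12

Derivation:
Executing turtle program step by step:
Start: pos=(-10,6), heading=90, pen down
RT 180: heading 90 -> 270
PD: pen down
BK 6: (-10,6) -> (-10,12) [heading=270, draw]
FD 3: (-10,12) -> (-10,9) [heading=270, draw]
FD 17: (-10,9) -> (-10,-8) [heading=270, draw]
RT 270: heading 270 -> 0
FD 14: (-10,-8) -> (4,-8) [heading=0, draw]
PD: pen down
PD: pen down
FD 20: (4,-8) -> (24,-8) [heading=0, draw]
LT 180: heading 0 -> 180
LT 270: heading 180 -> 90
LT 270: heading 90 -> 0
FD 15: (24,-8) -> (39,-8) [heading=0, draw]
FD 12: (39,-8) -> (51,-8) [heading=0, draw]
Final: pos=(51,-8), heading=0, 7 segment(s) drawn

Segment endpoints: x in {-10, -10, 4, 24, 39, 51}, y in {-8, -8, -8, -8, -8, 6, 9, 12}
xmin=-10, ymin=-8, xmax=51, ymax=12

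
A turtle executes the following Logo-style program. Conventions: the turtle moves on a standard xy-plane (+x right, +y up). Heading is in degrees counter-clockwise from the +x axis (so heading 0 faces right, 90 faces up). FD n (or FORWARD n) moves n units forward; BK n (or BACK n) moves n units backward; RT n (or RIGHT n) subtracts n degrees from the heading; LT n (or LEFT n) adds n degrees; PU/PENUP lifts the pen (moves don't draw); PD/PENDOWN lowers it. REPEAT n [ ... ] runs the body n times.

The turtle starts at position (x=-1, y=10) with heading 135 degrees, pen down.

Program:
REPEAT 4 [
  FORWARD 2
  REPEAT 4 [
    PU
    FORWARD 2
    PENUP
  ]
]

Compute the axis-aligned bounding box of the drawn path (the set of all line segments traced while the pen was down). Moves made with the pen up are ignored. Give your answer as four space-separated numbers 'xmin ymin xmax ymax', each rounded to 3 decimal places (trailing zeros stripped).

Executing turtle program step by step:
Start: pos=(-1,10), heading=135, pen down
REPEAT 4 [
  -- iteration 1/4 --
  FD 2: (-1,10) -> (-2.414,11.414) [heading=135, draw]
  REPEAT 4 [
    -- iteration 1/4 --
    PU: pen up
    FD 2: (-2.414,11.414) -> (-3.828,12.828) [heading=135, move]
    PU: pen up
    -- iteration 2/4 --
    PU: pen up
    FD 2: (-3.828,12.828) -> (-5.243,14.243) [heading=135, move]
    PU: pen up
    -- iteration 3/4 --
    PU: pen up
    FD 2: (-5.243,14.243) -> (-6.657,15.657) [heading=135, move]
    PU: pen up
    -- iteration 4/4 --
    PU: pen up
    FD 2: (-6.657,15.657) -> (-8.071,17.071) [heading=135, move]
    PU: pen up
  ]
  -- iteration 2/4 --
  FD 2: (-8.071,17.071) -> (-9.485,18.485) [heading=135, move]
  REPEAT 4 [
    -- iteration 1/4 --
    PU: pen up
    FD 2: (-9.485,18.485) -> (-10.899,19.899) [heading=135, move]
    PU: pen up
    -- iteration 2/4 --
    PU: pen up
    FD 2: (-10.899,19.899) -> (-12.314,21.314) [heading=135, move]
    PU: pen up
    -- iteration 3/4 --
    PU: pen up
    FD 2: (-12.314,21.314) -> (-13.728,22.728) [heading=135, move]
    PU: pen up
    -- iteration 4/4 --
    PU: pen up
    FD 2: (-13.728,22.728) -> (-15.142,24.142) [heading=135, move]
    PU: pen up
  ]
  -- iteration 3/4 --
  FD 2: (-15.142,24.142) -> (-16.556,25.556) [heading=135, move]
  REPEAT 4 [
    -- iteration 1/4 --
    PU: pen up
    FD 2: (-16.556,25.556) -> (-17.971,26.971) [heading=135, move]
    PU: pen up
    -- iteration 2/4 --
    PU: pen up
    FD 2: (-17.971,26.971) -> (-19.385,28.385) [heading=135, move]
    PU: pen up
    -- iteration 3/4 --
    PU: pen up
    FD 2: (-19.385,28.385) -> (-20.799,29.799) [heading=135, move]
    PU: pen up
    -- iteration 4/4 --
    PU: pen up
    FD 2: (-20.799,29.799) -> (-22.213,31.213) [heading=135, move]
    PU: pen up
  ]
  -- iteration 4/4 --
  FD 2: (-22.213,31.213) -> (-23.627,32.627) [heading=135, move]
  REPEAT 4 [
    -- iteration 1/4 --
    PU: pen up
    FD 2: (-23.627,32.627) -> (-25.042,34.042) [heading=135, move]
    PU: pen up
    -- iteration 2/4 --
    PU: pen up
    FD 2: (-25.042,34.042) -> (-26.456,35.456) [heading=135, move]
    PU: pen up
    -- iteration 3/4 --
    PU: pen up
    FD 2: (-26.456,35.456) -> (-27.87,36.87) [heading=135, move]
    PU: pen up
    -- iteration 4/4 --
    PU: pen up
    FD 2: (-27.87,36.87) -> (-29.284,38.284) [heading=135, move]
    PU: pen up
  ]
]
Final: pos=(-29.284,38.284), heading=135, 1 segment(s) drawn

Segment endpoints: x in {-2.414, -1}, y in {10, 11.414}
xmin=-2.414, ymin=10, xmax=-1, ymax=11.414

Answer: -2.414 10 -1 11.414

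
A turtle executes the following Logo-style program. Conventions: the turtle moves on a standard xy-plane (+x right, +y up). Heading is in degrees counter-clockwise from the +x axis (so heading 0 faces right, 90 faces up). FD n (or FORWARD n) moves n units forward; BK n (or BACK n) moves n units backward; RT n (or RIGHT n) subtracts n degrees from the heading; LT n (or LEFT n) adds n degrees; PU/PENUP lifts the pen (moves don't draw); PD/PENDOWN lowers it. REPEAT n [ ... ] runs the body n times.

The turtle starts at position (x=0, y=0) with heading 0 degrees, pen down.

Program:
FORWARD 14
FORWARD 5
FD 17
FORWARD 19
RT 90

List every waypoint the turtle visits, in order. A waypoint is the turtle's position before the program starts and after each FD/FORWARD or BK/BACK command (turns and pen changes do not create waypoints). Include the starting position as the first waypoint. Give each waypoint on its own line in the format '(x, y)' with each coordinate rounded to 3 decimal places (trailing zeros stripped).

Answer: (0, 0)
(14, 0)
(19, 0)
(36, 0)
(55, 0)

Derivation:
Executing turtle program step by step:
Start: pos=(0,0), heading=0, pen down
FD 14: (0,0) -> (14,0) [heading=0, draw]
FD 5: (14,0) -> (19,0) [heading=0, draw]
FD 17: (19,0) -> (36,0) [heading=0, draw]
FD 19: (36,0) -> (55,0) [heading=0, draw]
RT 90: heading 0 -> 270
Final: pos=(55,0), heading=270, 4 segment(s) drawn
Waypoints (5 total):
(0, 0)
(14, 0)
(19, 0)
(36, 0)
(55, 0)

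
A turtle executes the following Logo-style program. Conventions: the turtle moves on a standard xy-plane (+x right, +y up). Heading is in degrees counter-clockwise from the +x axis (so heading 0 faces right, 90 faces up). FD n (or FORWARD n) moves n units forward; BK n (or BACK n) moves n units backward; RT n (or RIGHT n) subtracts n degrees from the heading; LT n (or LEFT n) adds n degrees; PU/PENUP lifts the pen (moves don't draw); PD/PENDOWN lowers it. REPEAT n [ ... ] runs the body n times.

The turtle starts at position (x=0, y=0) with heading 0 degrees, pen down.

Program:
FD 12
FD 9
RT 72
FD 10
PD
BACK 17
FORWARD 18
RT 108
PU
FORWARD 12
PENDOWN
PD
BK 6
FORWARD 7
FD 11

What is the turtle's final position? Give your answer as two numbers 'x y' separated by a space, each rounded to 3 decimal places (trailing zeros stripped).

Answer: 0.399 -10.462

Derivation:
Executing turtle program step by step:
Start: pos=(0,0), heading=0, pen down
FD 12: (0,0) -> (12,0) [heading=0, draw]
FD 9: (12,0) -> (21,0) [heading=0, draw]
RT 72: heading 0 -> 288
FD 10: (21,0) -> (24.09,-9.511) [heading=288, draw]
PD: pen down
BK 17: (24.09,-9.511) -> (18.837,6.657) [heading=288, draw]
FD 18: (18.837,6.657) -> (24.399,-10.462) [heading=288, draw]
RT 108: heading 288 -> 180
PU: pen up
FD 12: (24.399,-10.462) -> (12.399,-10.462) [heading=180, move]
PD: pen down
PD: pen down
BK 6: (12.399,-10.462) -> (18.399,-10.462) [heading=180, draw]
FD 7: (18.399,-10.462) -> (11.399,-10.462) [heading=180, draw]
FD 11: (11.399,-10.462) -> (0.399,-10.462) [heading=180, draw]
Final: pos=(0.399,-10.462), heading=180, 8 segment(s) drawn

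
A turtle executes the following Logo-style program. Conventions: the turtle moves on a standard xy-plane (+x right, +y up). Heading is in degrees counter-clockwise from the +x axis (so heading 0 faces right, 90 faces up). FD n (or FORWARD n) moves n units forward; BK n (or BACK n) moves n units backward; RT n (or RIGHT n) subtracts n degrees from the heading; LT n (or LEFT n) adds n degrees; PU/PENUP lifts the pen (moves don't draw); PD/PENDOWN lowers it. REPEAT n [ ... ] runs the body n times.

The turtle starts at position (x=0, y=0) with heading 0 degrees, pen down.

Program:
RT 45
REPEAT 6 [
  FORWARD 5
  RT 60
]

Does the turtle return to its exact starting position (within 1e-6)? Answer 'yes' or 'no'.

Executing turtle program step by step:
Start: pos=(0,0), heading=0, pen down
RT 45: heading 0 -> 315
REPEAT 6 [
  -- iteration 1/6 --
  FD 5: (0,0) -> (3.536,-3.536) [heading=315, draw]
  RT 60: heading 315 -> 255
  -- iteration 2/6 --
  FD 5: (3.536,-3.536) -> (2.241,-8.365) [heading=255, draw]
  RT 60: heading 255 -> 195
  -- iteration 3/6 --
  FD 5: (2.241,-8.365) -> (-2.588,-9.659) [heading=195, draw]
  RT 60: heading 195 -> 135
  -- iteration 4/6 --
  FD 5: (-2.588,-9.659) -> (-6.124,-6.124) [heading=135, draw]
  RT 60: heading 135 -> 75
  -- iteration 5/6 --
  FD 5: (-6.124,-6.124) -> (-4.83,-1.294) [heading=75, draw]
  RT 60: heading 75 -> 15
  -- iteration 6/6 --
  FD 5: (-4.83,-1.294) -> (0,0) [heading=15, draw]
  RT 60: heading 15 -> 315
]
Final: pos=(0,0), heading=315, 6 segment(s) drawn

Start position: (0, 0)
Final position: (0, 0)
Distance = 0; < 1e-6 -> CLOSED

Answer: yes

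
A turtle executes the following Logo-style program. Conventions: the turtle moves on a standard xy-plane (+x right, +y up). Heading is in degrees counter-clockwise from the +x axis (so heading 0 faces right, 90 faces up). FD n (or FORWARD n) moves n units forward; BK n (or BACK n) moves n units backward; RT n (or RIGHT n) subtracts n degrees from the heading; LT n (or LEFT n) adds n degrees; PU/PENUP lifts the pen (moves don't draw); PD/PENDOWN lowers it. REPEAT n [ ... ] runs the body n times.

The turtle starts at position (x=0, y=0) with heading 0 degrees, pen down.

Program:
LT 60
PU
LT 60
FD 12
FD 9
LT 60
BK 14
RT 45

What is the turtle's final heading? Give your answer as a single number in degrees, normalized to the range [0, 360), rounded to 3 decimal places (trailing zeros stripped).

Answer: 135

Derivation:
Executing turtle program step by step:
Start: pos=(0,0), heading=0, pen down
LT 60: heading 0 -> 60
PU: pen up
LT 60: heading 60 -> 120
FD 12: (0,0) -> (-6,10.392) [heading=120, move]
FD 9: (-6,10.392) -> (-10.5,18.187) [heading=120, move]
LT 60: heading 120 -> 180
BK 14: (-10.5,18.187) -> (3.5,18.187) [heading=180, move]
RT 45: heading 180 -> 135
Final: pos=(3.5,18.187), heading=135, 0 segment(s) drawn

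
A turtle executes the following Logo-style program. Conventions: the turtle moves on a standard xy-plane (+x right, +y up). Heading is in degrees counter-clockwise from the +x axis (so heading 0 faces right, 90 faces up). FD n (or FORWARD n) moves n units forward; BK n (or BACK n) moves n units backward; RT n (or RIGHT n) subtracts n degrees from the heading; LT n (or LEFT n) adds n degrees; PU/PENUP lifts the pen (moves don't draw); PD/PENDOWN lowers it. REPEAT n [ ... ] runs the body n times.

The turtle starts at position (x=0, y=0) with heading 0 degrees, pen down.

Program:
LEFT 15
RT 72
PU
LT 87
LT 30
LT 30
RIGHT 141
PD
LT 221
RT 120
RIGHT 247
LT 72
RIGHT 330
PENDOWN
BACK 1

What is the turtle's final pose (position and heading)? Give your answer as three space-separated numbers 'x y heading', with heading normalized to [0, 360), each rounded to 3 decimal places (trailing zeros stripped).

Answer: 0.087 0.996 265

Derivation:
Executing turtle program step by step:
Start: pos=(0,0), heading=0, pen down
LT 15: heading 0 -> 15
RT 72: heading 15 -> 303
PU: pen up
LT 87: heading 303 -> 30
LT 30: heading 30 -> 60
LT 30: heading 60 -> 90
RT 141: heading 90 -> 309
PD: pen down
LT 221: heading 309 -> 170
RT 120: heading 170 -> 50
RT 247: heading 50 -> 163
LT 72: heading 163 -> 235
RT 330: heading 235 -> 265
PD: pen down
BK 1: (0,0) -> (0.087,0.996) [heading=265, draw]
Final: pos=(0.087,0.996), heading=265, 1 segment(s) drawn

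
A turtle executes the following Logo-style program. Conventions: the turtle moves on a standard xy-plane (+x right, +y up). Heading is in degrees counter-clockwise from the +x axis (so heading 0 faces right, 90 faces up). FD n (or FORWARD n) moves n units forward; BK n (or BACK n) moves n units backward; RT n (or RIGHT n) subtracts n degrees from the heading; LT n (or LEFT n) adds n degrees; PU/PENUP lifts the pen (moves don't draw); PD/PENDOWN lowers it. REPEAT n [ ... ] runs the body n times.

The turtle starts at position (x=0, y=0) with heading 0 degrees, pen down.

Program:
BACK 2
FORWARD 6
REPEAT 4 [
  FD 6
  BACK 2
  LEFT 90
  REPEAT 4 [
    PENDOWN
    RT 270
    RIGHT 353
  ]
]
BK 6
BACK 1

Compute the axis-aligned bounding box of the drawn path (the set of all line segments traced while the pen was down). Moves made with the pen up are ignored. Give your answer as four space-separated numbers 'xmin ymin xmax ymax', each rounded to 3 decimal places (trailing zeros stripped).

Executing turtle program step by step:
Start: pos=(0,0), heading=0, pen down
BK 2: (0,0) -> (-2,0) [heading=0, draw]
FD 6: (-2,0) -> (4,0) [heading=0, draw]
REPEAT 4 [
  -- iteration 1/4 --
  FD 6: (4,0) -> (10,0) [heading=0, draw]
  BK 2: (10,0) -> (8,0) [heading=0, draw]
  LT 90: heading 0 -> 90
  REPEAT 4 [
    -- iteration 1/4 --
    PD: pen down
    RT 270: heading 90 -> 180
    RT 353: heading 180 -> 187
    -- iteration 2/4 --
    PD: pen down
    RT 270: heading 187 -> 277
    RT 353: heading 277 -> 284
    -- iteration 3/4 --
    PD: pen down
    RT 270: heading 284 -> 14
    RT 353: heading 14 -> 21
    -- iteration 4/4 --
    PD: pen down
    RT 270: heading 21 -> 111
    RT 353: heading 111 -> 118
  ]
  -- iteration 2/4 --
  FD 6: (8,0) -> (5.183,5.298) [heading=118, draw]
  BK 2: (5.183,5.298) -> (6.122,3.532) [heading=118, draw]
  LT 90: heading 118 -> 208
  REPEAT 4 [
    -- iteration 1/4 --
    PD: pen down
    RT 270: heading 208 -> 298
    RT 353: heading 298 -> 305
    -- iteration 2/4 --
    PD: pen down
    RT 270: heading 305 -> 35
    RT 353: heading 35 -> 42
    -- iteration 3/4 --
    PD: pen down
    RT 270: heading 42 -> 132
    RT 353: heading 132 -> 139
    -- iteration 4/4 --
    PD: pen down
    RT 270: heading 139 -> 229
    RT 353: heading 229 -> 236
  ]
  -- iteration 3/4 --
  FD 6: (6.122,3.532) -> (2.767,-1.442) [heading=236, draw]
  BK 2: (2.767,-1.442) -> (3.885,0.216) [heading=236, draw]
  LT 90: heading 236 -> 326
  REPEAT 4 [
    -- iteration 1/4 --
    PD: pen down
    RT 270: heading 326 -> 56
    RT 353: heading 56 -> 63
    -- iteration 2/4 --
    PD: pen down
    RT 270: heading 63 -> 153
    RT 353: heading 153 -> 160
    -- iteration 3/4 --
    PD: pen down
    RT 270: heading 160 -> 250
    RT 353: heading 250 -> 257
    -- iteration 4/4 --
    PD: pen down
    RT 270: heading 257 -> 347
    RT 353: heading 347 -> 354
  ]
  -- iteration 4/4 --
  FD 6: (3.885,0.216) -> (9.852,-0.412) [heading=354, draw]
  BK 2: (9.852,-0.412) -> (7.863,-0.202) [heading=354, draw]
  LT 90: heading 354 -> 84
  REPEAT 4 [
    -- iteration 1/4 --
    PD: pen down
    RT 270: heading 84 -> 174
    RT 353: heading 174 -> 181
    -- iteration 2/4 --
    PD: pen down
    RT 270: heading 181 -> 271
    RT 353: heading 271 -> 278
    -- iteration 3/4 --
    PD: pen down
    RT 270: heading 278 -> 8
    RT 353: heading 8 -> 15
    -- iteration 4/4 --
    PD: pen down
    RT 270: heading 15 -> 105
    RT 353: heading 105 -> 112
  ]
]
BK 6: (7.863,-0.202) -> (10.111,-5.766) [heading=112, draw]
BK 1: (10.111,-5.766) -> (10.486,-6.693) [heading=112, draw]
Final: pos=(10.486,-6.693), heading=112, 12 segment(s) drawn

Segment endpoints: x in {-2, 0, 2.767, 3.885, 4, 5.183, 6.122, 7.863, 8, 9.852, 10, 10.111, 10.486}, y in {-6.693, -5.766, -1.442, -0.412, -0.202, 0, 0.216, 3.532, 5.298}
xmin=-2, ymin=-6.693, xmax=10.486, ymax=5.298

Answer: -2 -6.693 10.486 5.298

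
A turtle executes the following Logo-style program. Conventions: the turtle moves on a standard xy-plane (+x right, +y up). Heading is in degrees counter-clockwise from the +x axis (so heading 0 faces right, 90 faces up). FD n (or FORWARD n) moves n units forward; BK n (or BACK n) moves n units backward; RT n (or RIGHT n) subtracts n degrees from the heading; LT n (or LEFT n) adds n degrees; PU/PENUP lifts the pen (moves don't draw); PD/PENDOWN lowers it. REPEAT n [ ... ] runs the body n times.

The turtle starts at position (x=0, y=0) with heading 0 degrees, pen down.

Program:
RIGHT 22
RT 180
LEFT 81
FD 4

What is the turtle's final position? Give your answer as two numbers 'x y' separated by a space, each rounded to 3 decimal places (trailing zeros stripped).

Answer: -2.06 -3.429

Derivation:
Executing turtle program step by step:
Start: pos=(0,0), heading=0, pen down
RT 22: heading 0 -> 338
RT 180: heading 338 -> 158
LT 81: heading 158 -> 239
FD 4: (0,0) -> (-2.06,-3.429) [heading=239, draw]
Final: pos=(-2.06,-3.429), heading=239, 1 segment(s) drawn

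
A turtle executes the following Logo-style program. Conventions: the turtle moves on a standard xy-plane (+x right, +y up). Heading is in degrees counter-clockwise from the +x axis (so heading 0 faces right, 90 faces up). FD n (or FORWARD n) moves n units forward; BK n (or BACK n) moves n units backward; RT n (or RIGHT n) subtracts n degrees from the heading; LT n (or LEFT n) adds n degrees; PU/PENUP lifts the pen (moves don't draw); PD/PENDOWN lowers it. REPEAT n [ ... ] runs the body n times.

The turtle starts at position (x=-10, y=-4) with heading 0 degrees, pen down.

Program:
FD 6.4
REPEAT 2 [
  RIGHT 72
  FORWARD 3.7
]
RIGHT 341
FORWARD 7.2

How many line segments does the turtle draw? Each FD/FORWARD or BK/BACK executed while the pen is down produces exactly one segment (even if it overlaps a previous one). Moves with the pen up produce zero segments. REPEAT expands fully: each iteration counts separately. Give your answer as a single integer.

Executing turtle program step by step:
Start: pos=(-10,-4), heading=0, pen down
FD 6.4: (-10,-4) -> (-3.6,-4) [heading=0, draw]
REPEAT 2 [
  -- iteration 1/2 --
  RT 72: heading 0 -> 288
  FD 3.7: (-3.6,-4) -> (-2.457,-7.519) [heading=288, draw]
  -- iteration 2/2 --
  RT 72: heading 288 -> 216
  FD 3.7: (-2.457,-7.519) -> (-5.45,-9.694) [heading=216, draw]
]
RT 341: heading 216 -> 235
FD 7.2: (-5.45,-9.694) -> (-9.58,-15.592) [heading=235, draw]
Final: pos=(-9.58,-15.592), heading=235, 4 segment(s) drawn
Segments drawn: 4

Answer: 4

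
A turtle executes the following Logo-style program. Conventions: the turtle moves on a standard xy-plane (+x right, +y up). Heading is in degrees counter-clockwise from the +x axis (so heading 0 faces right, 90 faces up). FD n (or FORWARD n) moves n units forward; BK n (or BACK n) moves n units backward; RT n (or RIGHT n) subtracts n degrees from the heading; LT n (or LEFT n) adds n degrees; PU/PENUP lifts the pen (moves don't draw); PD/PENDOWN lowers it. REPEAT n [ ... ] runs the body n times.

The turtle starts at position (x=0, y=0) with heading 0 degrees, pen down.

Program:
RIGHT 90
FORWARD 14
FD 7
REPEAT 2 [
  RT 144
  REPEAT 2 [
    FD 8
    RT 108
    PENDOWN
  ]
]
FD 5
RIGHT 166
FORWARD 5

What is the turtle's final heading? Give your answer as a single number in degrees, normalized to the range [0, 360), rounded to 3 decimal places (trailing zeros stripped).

Answer: 104

Derivation:
Executing turtle program step by step:
Start: pos=(0,0), heading=0, pen down
RT 90: heading 0 -> 270
FD 14: (0,0) -> (0,-14) [heading=270, draw]
FD 7: (0,-14) -> (0,-21) [heading=270, draw]
REPEAT 2 [
  -- iteration 1/2 --
  RT 144: heading 270 -> 126
  REPEAT 2 [
    -- iteration 1/2 --
    FD 8: (0,-21) -> (-4.702,-14.528) [heading=126, draw]
    RT 108: heading 126 -> 18
    PD: pen down
    -- iteration 2/2 --
    FD 8: (-4.702,-14.528) -> (2.906,-12.056) [heading=18, draw]
    RT 108: heading 18 -> 270
    PD: pen down
  ]
  -- iteration 2/2 --
  RT 144: heading 270 -> 126
  REPEAT 2 [
    -- iteration 1/2 --
    FD 8: (2.906,-12.056) -> (-1.796,-5.584) [heading=126, draw]
    RT 108: heading 126 -> 18
    PD: pen down
    -- iteration 2/2 --
    FD 8: (-1.796,-5.584) -> (5.812,-3.111) [heading=18, draw]
    RT 108: heading 18 -> 270
    PD: pen down
  ]
]
FD 5: (5.812,-3.111) -> (5.812,-8.111) [heading=270, draw]
RT 166: heading 270 -> 104
FD 5: (5.812,-8.111) -> (4.603,-3.26) [heading=104, draw]
Final: pos=(4.603,-3.26), heading=104, 8 segment(s) drawn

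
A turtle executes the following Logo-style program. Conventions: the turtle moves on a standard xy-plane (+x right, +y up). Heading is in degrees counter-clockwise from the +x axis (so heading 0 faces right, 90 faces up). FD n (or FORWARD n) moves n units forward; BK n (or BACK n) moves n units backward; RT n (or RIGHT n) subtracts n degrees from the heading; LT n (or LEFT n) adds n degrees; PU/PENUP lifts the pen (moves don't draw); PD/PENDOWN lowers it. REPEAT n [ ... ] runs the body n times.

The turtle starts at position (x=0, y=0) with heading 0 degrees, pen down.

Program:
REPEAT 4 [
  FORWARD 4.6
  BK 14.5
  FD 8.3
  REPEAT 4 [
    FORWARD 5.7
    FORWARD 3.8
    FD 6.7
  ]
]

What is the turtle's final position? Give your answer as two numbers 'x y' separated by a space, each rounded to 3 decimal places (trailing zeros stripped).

Answer: 252.8 0

Derivation:
Executing turtle program step by step:
Start: pos=(0,0), heading=0, pen down
REPEAT 4 [
  -- iteration 1/4 --
  FD 4.6: (0,0) -> (4.6,0) [heading=0, draw]
  BK 14.5: (4.6,0) -> (-9.9,0) [heading=0, draw]
  FD 8.3: (-9.9,0) -> (-1.6,0) [heading=0, draw]
  REPEAT 4 [
    -- iteration 1/4 --
    FD 5.7: (-1.6,0) -> (4.1,0) [heading=0, draw]
    FD 3.8: (4.1,0) -> (7.9,0) [heading=0, draw]
    FD 6.7: (7.9,0) -> (14.6,0) [heading=0, draw]
    -- iteration 2/4 --
    FD 5.7: (14.6,0) -> (20.3,0) [heading=0, draw]
    FD 3.8: (20.3,0) -> (24.1,0) [heading=0, draw]
    FD 6.7: (24.1,0) -> (30.8,0) [heading=0, draw]
    -- iteration 3/4 --
    FD 5.7: (30.8,0) -> (36.5,0) [heading=0, draw]
    FD 3.8: (36.5,0) -> (40.3,0) [heading=0, draw]
    FD 6.7: (40.3,0) -> (47,0) [heading=0, draw]
    -- iteration 4/4 --
    FD 5.7: (47,0) -> (52.7,0) [heading=0, draw]
    FD 3.8: (52.7,0) -> (56.5,0) [heading=0, draw]
    FD 6.7: (56.5,0) -> (63.2,0) [heading=0, draw]
  ]
  -- iteration 2/4 --
  FD 4.6: (63.2,0) -> (67.8,0) [heading=0, draw]
  BK 14.5: (67.8,0) -> (53.3,0) [heading=0, draw]
  FD 8.3: (53.3,0) -> (61.6,0) [heading=0, draw]
  REPEAT 4 [
    -- iteration 1/4 --
    FD 5.7: (61.6,0) -> (67.3,0) [heading=0, draw]
    FD 3.8: (67.3,0) -> (71.1,0) [heading=0, draw]
    FD 6.7: (71.1,0) -> (77.8,0) [heading=0, draw]
    -- iteration 2/4 --
    FD 5.7: (77.8,0) -> (83.5,0) [heading=0, draw]
    FD 3.8: (83.5,0) -> (87.3,0) [heading=0, draw]
    FD 6.7: (87.3,0) -> (94,0) [heading=0, draw]
    -- iteration 3/4 --
    FD 5.7: (94,0) -> (99.7,0) [heading=0, draw]
    FD 3.8: (99.7,0) -> (103.5,0) [heading=0, draw]
    FD 6.7: (103.5,0) -> (110.2,0) [heading=0, draw]
    -- iteration 4/4 --
    FD 5.7: (110.2,0) -> (115.9,0) [heading=0, draw]
    FD 3.8: (115.9,0) -> (119.7,0) [heading=0, draw]
    FD 6.7: (119.7,0) -> (126.4,0) [heading=0, draw]
  ]
  -- iteration 3/4 --
  FD 4.6: (126.4,0) -> (131,0) [heading=0, draw]
  BK 14.5: (131,0) -> (116.5,0) [heading=0, draw]
  FD 8.3: (116.5,0) -> (124.8,0) [heading=0, draw]
  REPEAT 4 [
    -- iteration 1/4 --
    FD 5.7: (124.8,0) -> (130.5,0) [heading=0, draw]
    FD 3.8: (130.5,0) -> (134.3,0) [heading=0, draw]
    FD 6.7: (134.3,0) -> (141,0) [heading=0, draw]
    -- iteration 2/4 --
    FD 5.7: (141,0) -> (146.7,0) [heading=0, draw]
    FD 3.8: (146.7,0) -> (150.5,0) [heading=0, draw]
    FD 6.7: (150.5,0) -> (157.2,0) [heading=0, draw]
    -- iteration 3/4 --
    FD 5.7: (157.2,0) -> (162.9,0) [heading=0, draw]
    FD 3.8: (162.9,0) -> (166.7,0) [heading=0, draw]
    FD 6.7: (166.7,0) -> (173.4,0) [heading=0, draw]
    -- iteration 4/4 --
    FD 5.7: (173.4,0) -> (179.1,0) [heading=0, draw]
    FD 3.8: (179.1,0) -> (182.9,0) [heading=0, draw]
    FD 6.7: (182.9,0) -> (189.6,0) [heading=0, draw]
  ]
  -- iteration 4/4 --
  FD 4.6: (189.6,0) -> (194.2,0) [heading=0, draw]
  BK 14.5: (194.2,0) -> (179.7,0) [heading=0, draw]
  FD 8.3: (179.7,0) -> (188,0) [heading=0, draw]
  REPEAT 4 [
    -- iteration 1/4 --
    FD 5.7: (188,0) -> (193.7,0) [heading=0, draw]
    FD 3.8: (193.7,0) -> (197.5,0) [heading=0, draw]
    FD 6.7: (197.5,0) -> (204.2,0) [heading=0, draw]
    -- iteration 2/4 --
    FD 5.7: (204.2,0) -> (209.9,0) [heading=0, draw]
    FD 3.8: (209.9,0) -> (213.7,0) [heading=0, draw]
    FD 6.7: (213.7,0) -> (220.4,0) [heading=0, draw]
    -- iteration 3/4 --
    FD 5.7: (220.4,0) -> (226.1,0) [heading=0, draw]
    FD 3.8: (226.1,0) -> (229.9,0) [heading=0, draw]
    FD 6.7: (229.9,0) -> (236.6,0) [heading=0, draw]
    -- iteration 4/4 --
    FD 5.7: (236.6,0) -> (242.3,0) [heading=0, draw]
    FD 3.8: (242.3,0) -> (246.1,0) [heading=0, draw]
    FD 6.7: (246.1,0) -> (252.8,0) [heading=0, draw]
  ]
]
Final: pos=(252.8,0), heading=0, 60 segment(s) drawn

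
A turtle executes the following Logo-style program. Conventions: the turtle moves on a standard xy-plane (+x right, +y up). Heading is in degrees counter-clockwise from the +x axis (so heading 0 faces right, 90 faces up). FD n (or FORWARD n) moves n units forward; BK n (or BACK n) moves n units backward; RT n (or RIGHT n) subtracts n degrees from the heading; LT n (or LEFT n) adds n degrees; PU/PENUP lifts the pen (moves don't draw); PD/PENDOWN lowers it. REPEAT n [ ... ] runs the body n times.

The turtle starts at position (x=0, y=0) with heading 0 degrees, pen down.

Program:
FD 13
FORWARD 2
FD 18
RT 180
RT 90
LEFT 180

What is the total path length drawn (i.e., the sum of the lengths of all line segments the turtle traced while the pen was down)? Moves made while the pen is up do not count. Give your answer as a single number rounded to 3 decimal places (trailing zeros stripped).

Executing turtle program step by step:
Start: pos=(0,0), heading=0, pen down
FD 13: (0,0) -> (13,0) [heading=0, draw]
FD 2: (13,0) -> (15,0) [heading=0, draw]
FD 18: (15,0) -> (33,0) [heading=0, draw]
RT 180: heading 0 -> 180
RT 90: heading 180 -> 90
LT 180: heading 90 -> 270
Final: pos=(33,0), heading=270, 3 segment(s) drawn

Segment lengths:
  seg 1: (0,0) -> (13,0), length = 13
  seg 2: (13,0) -> (15,0), length = 2
  seg 3: (15,0) -> (33,0), length = 18
Total = 33

Answer: 33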